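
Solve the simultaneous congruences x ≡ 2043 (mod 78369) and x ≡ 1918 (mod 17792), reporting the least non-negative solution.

Write x = 2043 + 78369·k. Then 78369·k ≡ 1918 − 2043 ≡ 17667 (mod 17792).
Need 78369⁻¹ mod 17792. Extended Euclid on (17792, 7201):
17792 = 2×7201 + 3390
7201 = 2×3390 + 421
3390 = 8×421 + 22
421 = 19×22 + 3
22 = 7×3 + 1
3 = 3×1 + 0
Back-substitute:
1 = 22 − 7·3
1 = −7·421 + 134·22
1 = 134·3390 − 1079·421
1 = −1079·7201 + 2292·3390
1 = 2292·17792 − 5663·7201
78369⁻¹ ≡ 12129 (mod 17792), so k ≡ 12129·17667 ≡ 13987 (mod 17792).
x = 2043 + 78369·13987 = 1096149246.

1096149246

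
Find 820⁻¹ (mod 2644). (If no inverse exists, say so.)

Euclidean algorithm on 2644, 820:
2644 = 3·820 + 184
820 = 4·184 + 84
184 = 2·84 + 16
84 = 5·16 + 4
16 = 4·4 + 0
gcd(820, 2644) = 4 ≠ 1, so 820 has no multiplicative inverse modulo 2644.

no inverse exists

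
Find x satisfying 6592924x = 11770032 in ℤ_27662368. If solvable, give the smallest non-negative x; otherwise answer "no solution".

First find gcd(6592924, 27662368):
27662368 = 4·6592924 + 1290672
6592924 = 5·1290672 + 139564
1290672 = 9·139564 + 34596
139564 = 4·34596 + 1180
34596 = 29·1180 + 376
1180 = 3·376 + 52
376 = 7·52 + 12
52 = 4·12 + 4
12 = 3·4 + 0
gcd = 4 and 4 | 11770032, so solutions exist. Divide through by 4: 1648231x ≡ 2942508 (mod 6915592).
Now find 1648231⁻¹ mod 6915592:
6915592 = 4*1648231 + 322668
1648231 = 5*322668 + 34891
322668 = 9*34891 + 8649
34891 = 4*8649 + 295
8649 = 29*295 + 94
295 = 3*94 + 13
94 = 7*13 + 3
13 = 4*3 + 1
3 = 3*1 + 0
Back-substitute:
1 = 13 − 4·3
1 = −4·94 + 29·13
1 = 29·295 − 91·94
1 = −91·8649 + 2668·295
1 = 2668·34891 − 10763·8649
1 = −10763·322668 + 99535·34891
1 = 99535·1648231 − 508438·322668
1 = −508438·6915592 + 2133287·1648231
So 1648231⁻¹ ≡ 2133287 (mod 6915592).
Then x ≡ 2133287·2942508 ≡ 361316 (mod 6915592); the smallest non-negative solution is x = 361316.

361316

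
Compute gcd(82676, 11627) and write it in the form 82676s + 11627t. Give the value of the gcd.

11

Euclidean algorithm:
82676 = 7×11627 + 1287
11627 = 9×1287 + 44
1287 = 29×44 + 11
44 = 4×11 + 0
gcd(82676, 11627) = 11.
Back-substituting:
11 = 1287 − 29·44
11 = −29·11627 + 262·1287
11 = 262·82676 − 1863·11627
So 11 = (262)·82676 + (-1863)·11627.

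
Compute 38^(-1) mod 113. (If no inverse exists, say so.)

gcd(113, 38) by repeated division:
113 = 2×38 + 37
38 = 1×37 + 1
37 = 37×1 + 0
gcd = 1, so the inverse exists. Back-substitute:
1 = 38 − 37
1 = −113 + 3·38
So 38·3 ≡ 1 (mod 113).

3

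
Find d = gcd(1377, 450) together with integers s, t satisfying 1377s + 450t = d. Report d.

Euclidean algorithm:
1377 = 3×450 + 27
450 = 16×27 + 18
27 = 1×18 + 9
18 = 2×9 + 0
gcd(1377, 450) = 9.
Working backward:
9 = 27 − 18
9 = −450 + 17·27
9 = 17·1377 − 52·450
So 9 = (17)·1377 + (-52)·450.

9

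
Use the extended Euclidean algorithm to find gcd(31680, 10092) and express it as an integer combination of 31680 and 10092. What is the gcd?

Apply Euclid's algorithm to 31680 and 10092:
31680 = 3·10092 + 1404
10092 = 7·1404 + 264
1404 = 5·264 + 84
264 = 3·84 + 12
84 = 7·12 + 0
gcd(31680, 10092) = 12.
Express as a combination:
12 = 264 − 3·84
12 = −3·1404 + 16·264
12 = 16·10092 − 115·1404
12 = −115·31680 + 361·10092
So 12 = (-115)·31680 + (361)·10092.

12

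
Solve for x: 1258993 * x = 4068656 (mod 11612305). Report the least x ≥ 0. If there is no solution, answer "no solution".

First find gcd(1258993, 11612305):
11612305 = 9·1258993 + 281368
1258993 = 4·281368 + 133521
281368 = 2·133521 + 14326
133521 = 9·14326 + 4587
14326 = 3·4587 + 565
4587 = 8·565 + 67
565 = 8·67 + 29
67 = 2·29 + 9
29 = 3·9 + 2
9 = 4·2 + 1
2 = 2·1 + 0
gcd = 1, so a unique solution mod 11612305 exists.
Back-substitute for the Bézout coefficients:
1 = 9 − 4·2
1 = −4·29 + 13·9
1 = 13·67 − 30·29
1 = −30·565 + 253·67
1 = 253·4587 − 2054·565
1 = −2054·14326 + 6415·4587
1 = 6415·133521 − 59789·14326
1 = −59789·281368 + 125993·133521
1 = 125993·1258993 − 563761·281368
1 = −563761·11612305 + 5199842·1258993
So 1258993·(5199842) ≡ 1 (mod 11612305), giving 1258993⁻¹ ≡ 5199842.
x ≡ 1258993⁻¹·4068656 ≡ 5199842·4068656 ≡ 2771292 (mod 11612305).

2771292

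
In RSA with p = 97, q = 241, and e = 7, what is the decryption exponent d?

6583

φ(n) = (p−1)(q−1) = 96·240 = 23040.
Need d with 7·d ≡ 1 (mod 23040). Apply the extended Euclidean algorithm:
23040 = 3291×7 + 3
7 = 2×3 + 1
3 = 3×1 + 0
Back-substitute:
1 = 7 − 2·3
1 = −2·23040 + 6583·7
So 7·6583 ≡ 1 (mod 23040), hence d = 6583.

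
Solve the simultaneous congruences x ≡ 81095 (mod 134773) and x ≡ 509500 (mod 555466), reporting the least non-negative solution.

Write x = 81095 + 134773·k. Then 134773·k ≡ 509500 − 81095 ≡ 428405 (mod 555466).
Need 134773⁻¹ mod 555466. Extended Euclid on (555466, 134773):
555466 = 4*134773 + 16374
134773 = 8*16374 + 3781
16374 = 4*3781 + 1250
3781 = 3*1250 + 31
1250 = 40*31 + 10
31 = 3*10 + 1
10 = 10*1 + 0
Back-substitute:
1 = 31 − 3·10
1 = −3·1250 + 121·31
1 = 121·3781 − 366·1250
1 = −366·16374 + 1585·3781
1 = 1585·134773 − 13046·16374
1 = −13046·555466 + 53769·134773
134773⁻¹ ≡ 53769 (mod 555466), so k ≡ 53769·428405 ≡ 288891 (mod 555466).
x = 81095 + 134773·288891 = 38934787838.

38934787838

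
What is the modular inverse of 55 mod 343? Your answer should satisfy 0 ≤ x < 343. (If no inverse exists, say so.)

Extended Euclidean algorithm:
343 = 6×55 + 13
55 = 4×13 + 3
13 = 4×3 + 1
3 = 3×1 + 0
Since gcd(55, 343) = 1, back-substitute to write 1 as a combination:
1 = 13 − 4·3
1 = −4·55 + 17·13
1 = 17·343 − 106·55
So 55·(-106) ≡ 1 (mod 343), and -106 ≡ 237 (mod 343).

237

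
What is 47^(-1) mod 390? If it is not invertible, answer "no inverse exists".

83

gcd(390, 47) by repeated division:
390 = 8·47 + 14
47 = 3·14 + 5
14 = 2·5 + 4
5 = 1·4 + 1
4 = 4·1 + 0
Since gcd(47, 390) = 1, back-substitute to write 1 as a combination:
1 = 5 − 4
1 = −14 + 3·5
1 = 3·47 − 10·14
1 = −10·390 + 83·47
So 47·83 ≡ 1 (mod 390).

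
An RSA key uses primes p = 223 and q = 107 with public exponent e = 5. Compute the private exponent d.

φ(n) = (p−1)(q−1) = 222·106 = 23532.
Need d with 5·d ≡ 1 (mod 23532). Apply the extended Euclidean algorithm:
23532 = 4706·5 + 2
5 = 2·2 + 1
2 = 2·1 + 0
Back-substitute:
1 = 5 − 2·2
1 = −2·23532 + 9413·5
So 5·9413 ≡ 1 (mod 23532), hence d = 9413.

9413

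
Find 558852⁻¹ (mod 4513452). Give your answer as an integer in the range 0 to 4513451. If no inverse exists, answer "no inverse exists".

no inverse exists

Compute gcd(558852, 4513452):
4513452 = 8×558852 + 42636
558852 = 13×42636 + 4584
42636 = 9×4584 + 1380
4584 = 3×1380 + 444
1380 = 3×444 + 48
444 = 9×48 + 12
48 = 4×12 + 0
gcd(558852, 4513452) = 12 ≠ 1, so 558852 has no multiplicative inverse modulo 4513452.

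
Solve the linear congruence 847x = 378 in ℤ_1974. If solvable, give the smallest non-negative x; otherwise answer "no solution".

First find gcd(847, 1974):
1974 = 2*847 + 280
847 = 3*280 + 7
280 = 40*7 + 0
gcd = 7 and 7 | 378, so solutions exist. Divide through by 7: 121x ≡ 54 (mod 282).
Now find 121⁻¹ mod 282:
282 = 2*121 + 40
121 = 3*40 + 1
40 = 40*1 + 0
Back-substitute:
1 = 121 − 3·40
1 = −3·282 + 7·121
So 121⁻¹ ≡ 7 (mod 282).
Then x ≡ 7·54 ≡ 96 (mod 282); the smallest non-negative solution is x = 96.

96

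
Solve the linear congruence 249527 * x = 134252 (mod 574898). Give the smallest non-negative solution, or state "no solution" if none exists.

311656

First find gcd(249527, 574898):
574898 = 2·249527 + 75844
249527 = 3·75844 + 21995
75844 = 3·21995 + 9859
21995 = 2·9859 + 2277
9859 = 4·2277 + 751
2277 = 3·751 + 24
751 = 31·24 + 7
24 = 3·7 + 3
7 = 2·3 + 1
3 = 3·1 + 0
gcd = 1, so a unique solution mod 574898 exists.
Back-substitute for the Bézout coefficients:
1 = 7 − 2·3
1 = −2·24 + 7·7
1 = 7·751 − 219·24
1 = −219·2277 + 664·751
1 = 664·9859 − 2875·2277
1 = −2875·21995 + 6414·9859
1 = 6414·75844 − 22117·21995
1 = −22117·249527 + 72765·75844
1 = 72765·574898 − 167647·249527
So 249527·(-167647) ≡ 1 (mod 574898), giving 249527⁻¹ ≡ 407251.
x ≡ 249527⁻¹·134252 ≡ 407251·134252 ≡ 311656 (mod 574898).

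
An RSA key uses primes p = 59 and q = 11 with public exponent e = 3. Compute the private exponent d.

387

φ(n) = (p−1)(q−1) = 58·10 = 580.
Need d with 3·d ≡ 1 (mod 580). Apply the extended Euclidean algorithm:
580 = 193*3 + 1
3 = 3*1 + 0
Back-substitute:
1 = 580 − 193·3
So 3·(-193) ≡ 1 (mod 580), hence d ≡ -193 ≡ 387 (mod 580).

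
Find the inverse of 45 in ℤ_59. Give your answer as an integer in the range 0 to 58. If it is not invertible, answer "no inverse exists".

Extended Euclidean algorithm:
59 = 1×45 + 14
45 = 3×14 + 3
14 = 4×3 + 2
3 = 1×2 + 1
2 = 2×1 + 0
Since gcd(45, 59) = 1, back-substitute to write 1 as a combination:
1 = 3 − 2
1 = −14 + 5·3
1 = 5·45 − 16·14
1 = −16·59 + 21·45
So 45·21 ≡ 1 (mod 59).

21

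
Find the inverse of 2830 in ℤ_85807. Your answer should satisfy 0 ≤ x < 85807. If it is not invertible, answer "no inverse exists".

Run Euclid on (85807, 2830):
85807 = 30·2830 + 907
2830 = 3·907 + 109
907 = 8·109 + 35
109 = 3·35 + 4
35 = 8·4 + 3
4 = 1·3 + 1
3 = 3·1 + 0
The gcd is 1. Working backward:
1 = 4 − 3
1 = −35 + 9·4
1 = 9·109 − 28·35
1 = −28·907 + 233·109
1 = 233·2830 − 727·907
1 = −727·85807 + 22043·2830
So 2830·22043 ≡ 1 (mod 85807).

22043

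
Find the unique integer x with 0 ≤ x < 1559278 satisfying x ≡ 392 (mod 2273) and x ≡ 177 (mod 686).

Write x = 392 + 2273·k. Then 2273·k ≡ 177 − 392 ≡ 471 (mod 686).
Need 2273⁻¹ mod 686. Extended Euclid on (686, 215):
686 = 3·215 + 41
215 = 5·41 + 10
41 = 4·10 + 1
10 = 10·1 + 0
Back-substitute:
1 = 41 − 4·10
1 = −4·215 + 21·41
1 = 21·686 − 67·215
2273⁻¹ ≡ 619 (mod 686), so k ≡ 619·471 ≡ 685 (mod 686).
x = 392 + 2273·685 = 1557397.

1557397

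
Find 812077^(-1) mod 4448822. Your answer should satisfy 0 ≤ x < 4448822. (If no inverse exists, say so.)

no inverse exists

Euclidean algorithm on 4448822, 812077:
4448822 = 5·812077 + 388437
812077 = 2·388437 + 35203
388437 = 11·35203 + 1204
35203 = 29·1204 + 287
1204 = 4·287 + 56
287 = 5·56 + 7
56 = 8·7 + 0
gcd(812077, 4448822) = 7 ≠ 1, so 812077 has no multiplicative inverse modulo 4448822.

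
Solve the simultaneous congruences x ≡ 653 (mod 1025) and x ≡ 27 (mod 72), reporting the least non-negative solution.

15003

Write x = 653 + 1025·k. Then 1025·k ≡ 27 − 653 ≡ 22 (mod 72).
Need 1025⁻¹ mod 72. Extended Euclid on (72, 17):
72 = 4·17 + 4
17 = 4·4 + 1
4 = 4·1 + 0
Back-substitute:
1 = 17 − 4·4
1 = −4·72 + 17·17
1025⁻¹ ≡ 17 (mod 72), so k ≡ 17·22 ≡ 14 (mod 72).
x = 653 + 1025·14 = 15003.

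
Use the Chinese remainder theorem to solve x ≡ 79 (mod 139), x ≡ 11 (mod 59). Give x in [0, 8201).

1191

Write x = 79 + 139·k. Then 139·k ≡ 11 − 79 ≡ 50 (mod 59).
Need 139⁻¹ mod 59. Extended Euclid on (59, 21):
59 = 2*21 + 17
21 = 1*17 + 4
17 = 4*4 + 1
4 = 4*1 + 0
Back-substitute:
1 = 17 − 4·4
1 = −4·21 + 5·17
1 = 5·59 − 14·21
139⁻¹ ≡ 45 (mod 59), so k ≡ 45·50 ≡ 8 (mod 59).
x = 79 + 139·8 = 1191.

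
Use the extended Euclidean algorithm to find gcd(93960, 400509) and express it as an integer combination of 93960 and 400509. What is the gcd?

Repeated division:
400509 = 4×93960 + 24669
93960 = 3×24669 + 19953
24669 = 1×19953 + 4716
19953 = 4×4716 + 1089
4716 = 4×1089 + 360
1089 = 3×360 + 9
360 = 40×9 + 0
gcd(93960, 400509) = 9.
Back-substituting:
9 = 1089 − 3·360
9 = −3·4716 + 13·1089
9 = 13·19953 − 55·4716
9 = −55·24669 + 68·19953
9 = 68·93960 − 259·24669
9 = −259·400509 + 1104·93960
So 9 = (-259)·400509 + (1104)·93960.

9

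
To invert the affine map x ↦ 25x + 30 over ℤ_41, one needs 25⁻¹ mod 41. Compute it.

23

Apply the Euclidean algorithm to 41 and 25:
41 = 1*25 + 16
25 = 1*16 + 9
16 = 1*9 + 7
9 = 1*7 + 2
7 = 3*2 + 1
2 = 2*1 + 0
Since gcd(25, 41) = 1, back-substitute to write 1 as a combination:
1 = 7 − 3·2
1 = −3·9 + 4·7
1 = 4·16 − 7·9
1 = −7·25 + 11·16
1 = 11·41 − 18·25
Thus 25·(-18) ≡ 1 (mod 41); reducing, -18 mod 41 = 23.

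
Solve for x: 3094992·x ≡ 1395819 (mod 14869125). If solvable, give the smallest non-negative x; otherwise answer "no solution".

1045257

First find gcd(3094992, 14869125):
14869125 = 4×3094992 + 2489157
3094992 = 1×2489157 + 605835
2489157 = 4×605835 + 65817
605835 = 9×65817 + 13482
65817 = 4×13482 + 11889
13482 = 1×11889 + 1593
11889 = 7×1593 + 738
1593 = 2×738 + 117
738 = 6×117 + 36
117 = 3×36 + 9
36 = 4×9 + 0
gcd = 9 and 9 | 1395819, so solutions exist. Divide through by 9: 343888x ≡ 155091 (mod 1652125).
Now find 343888⁻¹ mod 1652125:
1652125 = 4*343888 + 276573
343888 = 1*276573 + 67315
276573 = 4*67315 + 7313
67315 = 9*7313 + 1498
7313 = 4*1498 + 1321
1498 = 1*1321 + 177
1321 = 7*177 + 82
177 = 2*82 + 13
82 = 6*13 + 4
13 = 3*4 + 1
4 = 4*1 + 0
Back-substitute:
1 = 13 − 3·4
1 = −3·82 + 19·13
1 = 19·177 − 41·82
1 = −41·1321 + 306·177
1 = 306·1498 − 347·1321
1 = −347·7313 + 1694·1498
1 = 1694·67315 − 15593·7313
1 = −15593·276573 + 64066·67315
1 = 64066·343888 − 79659·276573
1 = −79659·1652125 + 382702·343888
So 343888⁻¹ ≡ 382702 (mod 1652125).
Then x ≡ 382702·155091 ≡ 1045257 (mod 1652125); the smallest non-negative solution is x = 1045257.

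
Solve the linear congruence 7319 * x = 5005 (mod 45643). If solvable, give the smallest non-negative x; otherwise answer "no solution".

537

First find gcd(7319, 45643):
45643 = 6×7319 + 1729
7319 = 4×1729 + 403
1729 = 4×403 + 117
403 = 3×117 + 52
117 = 2×52 + 13
52 = 4×13 + 0
gcd = 13 and 13 | 5005, so solutions exist. Divide through by 13: 563x ≡ 385 (mod 3511).
Now find 563⁻¹ mod 3511:
3511 = 6·563 + 133
563 = 4·133 + 31
133 = 4·31 + 9
31 = 3·9 + 4
9 = 2·4 + 1
4 = 4·1 + 0
Back-substitute:
1 = 9 − 2·4
1 = −2·31 + 7·9
1 = 7·133 − 30·31
1 = −30·563 + 127·133
1 = 127·3511 − 792·563
So 563·(-792) ≡ 1 (mod 3511), i.e. 563⁻¹ ≡ 2719.
Then x ≡ 2719·385 ≡ 537 (mod 3511); the smallest non-negative solution is x = 537.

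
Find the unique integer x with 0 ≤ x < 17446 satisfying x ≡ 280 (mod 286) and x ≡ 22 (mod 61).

6000

Write x = 280 + 286·k. Then 286·k ≡ 22 − 280 ≡ 47 (mod 61).
Need 286⁻¹ mod 61. Extended Euclid on (61, 42):
61 = 1·42 + 19
42 = 2·19 + 4
19 = 4·4 + 3
4 = 1·3 + 1
3 = 3·1 + 0
Back-substitute:
1 = 4 − 3
1 = −19 + 5·4
1 = 5·42 − 11·19
1 = −11·61 + 16·42
286⁻¹ ≡ 16 (mod 61), so k ≡ 16·47 ≡ 20 (mod 61).
x = 280 + 286·20 = 6000.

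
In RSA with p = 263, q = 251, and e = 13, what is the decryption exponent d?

φ(n) = (p−1)(q−1) = 262·250 = 65500.
Need d with 13·d ≡ 1 (mod 65500). Apply the extended Euclidean algorithm:
65500 = 5038·13 + 6
13 = 2·6 + 1
6 = 6·1 + 0
Back-substitute:
1 = 13 − 2·6
1 = −2·65500 + 10077·13
So 13·10077 ≡ 1 (mod 65500), hence d = 10077.

10077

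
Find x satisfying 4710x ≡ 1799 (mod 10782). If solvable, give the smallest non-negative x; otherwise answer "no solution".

no solution

gcd(4710, 10782):
10782 = 2·4710 + 1362
4710 = 3·1362 + 624
1362 = 2·624 + 114
624 = 5·114 + 54
114 = 2·54 + 6
54 = 9·6 + 0
gcd = 6, but 6 ∤ 1799, so the congruence has no solution.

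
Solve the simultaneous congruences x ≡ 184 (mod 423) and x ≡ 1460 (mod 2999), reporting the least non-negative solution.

Write x = 184 + 423·k. Then 423·k ≡ 1460 − 184 ≡ 1276 (mod 2999).
Need 423⁻¹ mod 2999. Extended Euclid on (2999, 423):
2999 = 7×423 + 38
423 = 11×38 + 5
38 = 7×5 + 3
5 = 1×3 + 2
3 = 1×2 + 1
2 = 2×1 + 0
Back-substitute:
1 = 3 − 2
1 = −5 + 2·3
1 = 2·38 − 15·5
1 = −15·423 + 167·38
1 = 167·2999 − 1184·423
423⁻¹ ≡ 1815 (mod 2999), so k ≡ 1815·1276 ≡ 712 (mod 2999).
x = 184 + 423·712 = 301360.

301360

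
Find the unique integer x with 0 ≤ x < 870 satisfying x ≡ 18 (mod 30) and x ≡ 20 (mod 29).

Write x = 18 + 30·k. Then 30·k ≡ 20 − 18 ≡ 2 (mod 29).
Need 30⁻¹ mod 29. Extended Euclid on (29, 1):
29 = 29*1 + 0
30⁻¹ ≡ 1 (mod 29), so k ≡ 1·2 ≡ 2 (mod 29).
x = 18 + 30·2 = 78.

78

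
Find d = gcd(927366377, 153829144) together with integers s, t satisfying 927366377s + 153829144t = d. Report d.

Repeated division:
927366377 = 6*153829144 + 4391513
153829144 = 35*4391513 + 126189
4391513 = 34*126189 + 101087
126189 = 1*101087 + 25102
101087 = 4*25102 + 679
25102 = 36*679 + 658
679 = 1*658 + 21
658 = 31*21 + 7
21 = 3*7 + 0
gcd(927366377, 153829144) = 7.
Express as a combination:
7 = 658 − 31·21
7 = −31·679 + 32·658
7 = 32·25102 − 1183·679
7 = −1183·101087 + 4764·25102
7 = 4764·126189 − 5947·101087
7 = −5947·4391513 + 206962·126189
7 = 206962·153829144 − 7249617·4391513
7 = −7249617·927366377 + 43704664·153829144
So 7 = (-7249617)·927366377 + (43704664)·153829144.

7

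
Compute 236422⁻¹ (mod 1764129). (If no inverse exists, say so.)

Extended Euclidean algorithm:
1764129 = 7*236422 + 109175
236422 = 2*109175 + 18072
109175 = 6*18072 + 743
18072 = 24*743 + 240
743 = 3*240 + 23
240 = 10*23 + 10
23 = 2*10 + 3
10 = 3*3 + 1
3 = 3*1 + 0
The gcd is 1. Working backward:
1 = 10 − 3·3
1 = −3·23 + 7·10
1 = 7·240 − 73·23
1 = −73·743 + 226·240
1 = 226·18072 − 5497·743
1 = −5497·109175 + 33208·18072
1 = 33208·236422 − 71913·109175
1 = −71913·1764129 + 536599·236422
So 236422·536599 ≡ 1 (mod 1764129).

536599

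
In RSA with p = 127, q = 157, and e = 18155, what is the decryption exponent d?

275

φ(n) = (p−1)(q−1) = 126·156 = 19656.
Need d with 18155·d ≡ 1 (mod 19656). Apply the extended Euclidean algorithm:
19656 = 1·18155 + 1501
18155 = 12·1501 + 143
1501 = 10·143 + 71
143 = 2·71 + 1
71 = 71·1 + 0
Back-substitute:
1 = 143 − 2·71
1 = −2·1501 + 21·143
1 = 21·18155 − 254·1501
1 = −254·19656 + 275·18155
So 18155·275 ≡ 1 (mod 19656), hence d = 275.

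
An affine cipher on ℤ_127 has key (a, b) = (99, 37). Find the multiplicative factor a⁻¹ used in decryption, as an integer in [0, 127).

68

Extended Euclidean algorithm:
127 = 1×99 + 28
99 = 3×28 + 15
28 = 1×15 + 13
15 = 1×13 + 2
13 = 6×2 + 1
2 = 2×1 + 0
The gcd is 1. Working backward:
1 = 13 − 6·2
1 = −6·15 + 7·13
1 = 7·28 − 13·15
1 = −13·99 + 46·28
1 = 46·127 − 59·99
Hence 99⁻¹ ≡ -59 ≡ 68 (mod 127).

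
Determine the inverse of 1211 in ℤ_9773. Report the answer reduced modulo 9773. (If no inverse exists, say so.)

Apply the Euclidean algorithm to 9773 and 1211:
9773 = 8×1211 + 85
1211 = 14×85 + 21
85 = 4×21 + 1
21 = 21×1 + 0
The gcd is 1. Working backward:
1 = 85 − 4·21
1 = −4·1211 + 57·85
1 = 57·9773 − 460·1211
So 1211·(-460) ≡ 1 (mod 9773), and -460 ≡ 9313 (mod 9773).

9313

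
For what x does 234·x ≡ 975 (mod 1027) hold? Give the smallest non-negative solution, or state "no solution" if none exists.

70

First find gcd(234, 1027):
1027 = 4×234 + 91
234 = 2×91 + 52
91 = 1×52 + 39
52 = 1×39 + 13
39 = 3×13 + 0
gcd = 13 and 13 | 975, so solutions exist. Divide through by 13: 18x ≡ 75 (mod 79).
Now find 18⁻¹ mod 79:
79 = 4*18 + 7
18 = 2*7 + 4
7 = 1*4 + 3
4 = 1*3 + 1
3 = 3*1 + 0
Back-substitute:
1 = 4 − 3
1 = −7 + 2·4
1 = 2·18 − 5·7
1 = −5·79 + 22·18
So 18⁻¹ ≡ 22 (mod 79).
Then x ≡ 22·75 ≡ 70 (mod 79); the smallest non-negative solution is x = 70.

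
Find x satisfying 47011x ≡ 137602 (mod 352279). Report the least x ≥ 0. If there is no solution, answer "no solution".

First find gcd(47011, 352279):
352279 = 7×47011 + 23202
47011 = 2×23202 + 607
23202 = 38×607 + 136
607 = 4×136 + 63
136 = 2×63 + 10
63 = 6×10 + 3
10 = 3×3 + 1
3 = 3×1 + 0
gcd = 1, so a unique solution mod 352279 exists.
Back-substitute for the Bézout coefficients:
1 = 10 − 3·3
1 = −3·63 + 19·10
1 = 19·136 − 41·63
1 = −41·607 + 183·136
1 = 183·23202 − 6995·607
1 = −6995·47011 + 14173·23202
1 = 14173·352279 − 106206·47011
So 47011·(-106206) ≡ 1 (mod 352279), giving 47011⁻¹ ≡ 246073.
x ≡ 47011⁻¹·137602 ≡ 246073·137602 ≡ 136303 (mod 352279).

136303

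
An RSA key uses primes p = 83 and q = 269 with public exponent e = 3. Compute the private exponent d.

14651

φ(n) = (p−1)(q−1) = 82·268 = 21976.
Need d with 3·d ≡ 1 (mod 21976). Apply the extended Euclidean algorithm:
21976 = 7325·3 + 1
3 = 3·1 + 0
Back-substitute:
1 = 21976 − 7325·3
So 3·(-7325) ≡ 1 (mod 21976), hence d ≡ -7325 ≡ 14651 (mod 21976).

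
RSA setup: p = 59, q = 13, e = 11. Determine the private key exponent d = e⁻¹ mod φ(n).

443

φ(n) = (p−1)(q−1) = 58·12 = 696.
Need d with 11·d ≡ 1 (mod 696). Apply the extended Euclidean algorithm:
696 = 63·11 + 3
11 = 3·3 + 2
3 = 1·2 + 1
2 = 2·1 + 0
Back-substitute:
1 = 3 − 2
1 = −11 + 4·3
1 = 4·696 − 253·11
So 11·(-253) ≡ 1 (mod 696), hence d ≡ -253 ≡ 443 (mod 696).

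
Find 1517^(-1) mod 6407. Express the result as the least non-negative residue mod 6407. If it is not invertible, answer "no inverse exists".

Apply the Euclidean algorithm to 6407 and 1517:
6407 = 4*1517 + 339
1517 = 4*339 + 161
339 = 2*161 + 17
161 = 9*17 + 8
17 = 2*8 + 1
8 = 8*1 + 0
gcd = 1, so the inverse exists. Back-substitute:
1 = 17 − 2·8
1 = −2·161 + 19·17
1 = 19·339 − 40·161
1 = −40·1517 + 179·339
1 = 179·6407 − 756·1517
Hence 1517⁻¹ ≡ -756 ≡ 5651 (mod 6407).

5651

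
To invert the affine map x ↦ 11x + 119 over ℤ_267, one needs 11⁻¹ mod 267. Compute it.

170

Apply the Euclidean algorithm to 267 and 11:
267 = 24·11 + 3
11 = 3·3 + 2
3 = 1·2 + 1
2 = 2·1 + 0
gcd = 1, so the inverse exists. Back-substitute:
1 = 3 − 2
1 = −11 + 4·3
1 = 4·267 − 97·11
Thus 11·(-97) ≡ 1 (mod 267); reducing, -97 mod 267 = 170.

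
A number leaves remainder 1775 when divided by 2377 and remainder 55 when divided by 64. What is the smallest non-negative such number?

Write x = 1775 + 2377·k. Then 2377·k ≡ 55 − 1775 ≡ 8 (mod 64).
Need 2377⁻¹ mod 64. Extended Euclid on (64, 9):
64 = 7·9 + 1
9 = 9·1 + 0
Back-substitute:
1 = 64 − 7·9
2377⁻¹ ≡ 57 (mod 64), so k ≡ 57·8 ≡ 8 (mod 64).
x = 1775 + 2377·8 = 20791.

20791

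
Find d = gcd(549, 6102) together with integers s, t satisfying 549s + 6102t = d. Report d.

Repeated division:
6102 = 11·549 + 63
549 = 8·63 + 45
63 = 1·45 + 18
45 = 2·18 + 9
18 = 2·9 + 0
gcd(549, 6102) = 9.
Working backward:
9 = 45 − 2·18
9 = −2·63 + 3·45
9 = 3·549 − 26·63
9 = −26·6102 + 289·549
So 9 = (-26)·6102 + (289)·549.

9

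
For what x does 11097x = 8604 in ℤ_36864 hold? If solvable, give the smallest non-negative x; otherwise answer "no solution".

1788

First find gcd(11097, 36864):
36864 = 3×11097 + 3573
11097 = 3×3573 + 378
3573 = 9×378 + 171
378 = 2×171 + 36
171 = 4×36 + 27
36 = 1×27 + 9
27 = 3×9 + 0
gcd = 9 and 9 | 8604, so solutions exist. Divide through by 9: 1233x ≡ 956 (mod 4096).
Now find 1233⁻¹ mod 4096:
4096 = 3·1233 + 397
1233 = 3·397 + 42
397 = 9·42 + 19
42 = 2·19 + 4
19 = 4·4 + 3
4 = 1·3 + 1
3 = 3·1 + 0
Back-substitute:
1 = 4 − 3
1 = −19 + 5·4
1 = 5·42 − 11·19
1 = −11·397 + 104·42
1 = 104·1233 − 323·397
1 = −323·4096 + 1073·1233
So 1233⁻¹ ≡ 1073 (mod 4096).
Then x ≡ 1073·956 ≡ 1788 (mod 4096); the smallest non-negative solution is x = 1788.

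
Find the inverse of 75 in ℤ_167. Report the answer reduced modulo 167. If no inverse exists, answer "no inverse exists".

Extended Euclidean algorithm:
167 = 2·75 + 17
75 = 4·17 + 7
17 = 2·7 + 3
7 = 2·3 + 1
3 = 3·1 + 0
Since gcd(75, 167) = 1, back-substitute to write 1 as a combination:
1 = 7 − 2·3
1 = −2·17 + 5·7
1 = 5·75 − 22·17
1 = −22·167 + 49·75
So 75·49 ≡ 1 (mod 167).

49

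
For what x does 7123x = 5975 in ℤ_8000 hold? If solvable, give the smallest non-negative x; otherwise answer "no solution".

First find gcd(7123, 8000):
8000 = 1·7123 + 877
7123 = 8·877 + 107
877 = 8·107 + 21
107 = 5·21 + 2
21 = 10·2 + 1
2 = 2·1 + 0
gcd = 1, so a unique solution mod 8000 exists.
Back-substitute for the Bézout coefficients:
1 = 21 − 10·2
1 = −10·107 + 51·21
1 = 51·877 − 418·107
1 = −418·7123 + 3395·877
1 = 3395·8000 − 3813·7123
So 7123·(-3813) ≡ 1 (mod 8000), giving 7123⁻¹ ≡ 4187.
x ≡ 7123⁻¹·5975 ≡ 4187·5975 ≡ 1325 (mod 8000).

1325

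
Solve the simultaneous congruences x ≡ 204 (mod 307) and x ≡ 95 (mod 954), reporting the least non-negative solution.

287249

Write x = 204 + 307·k. Then 307·k ≡ 95 − 204 ≡ 845 (mod 954).
Need 307⁻¹ mod 954. Extended Euclid on (954, 307):
954 = 3*307 + 33
307 = 9*33 + 10
33 = 3*10 + 3
10 = 3*3 + 1
3 = 3*1 + 0
Back-substitute:
1 = 10 − 3·3
1 = −3·33 + 10·10
1 = 10·307 − 93·33
1 = −93·954 + 289·307
307⁻¹ ≡ 289 (mod 954), so k ≡ 289·845 ≡ 935 (mod 954).
x = 204 + 307·935 = 287249.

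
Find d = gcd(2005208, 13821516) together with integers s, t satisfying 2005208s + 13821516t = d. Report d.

Euclidean algorithm:
13821516 = 6·2005208 + 1790268
2005208 = 1·1790268 + 214940
1790268 = 8·214940 + 70748
214940 = 3·70748 + 2696
70748 = 26·2696 + 652
2696 = 4·652 + 88
652 = 7·88 + 36
88 = 2·36 + 16
36 = 2·16 + 4
16 = 4·4 + 0
gcd(2005208, 13821516) = 4.
Back-substituting:
4 = 36 − 2·16
4 = −2·88 + 5·36
4 = 5·652 − 37·88
4 = −37·2696 + 153·652
4 = 153·70748 − 4015·2696
4 = −4015·214940 + 12198·70748
4 = 12198·1790268 − 101599·214940
4 = −101599·2005208 + 113797·1790268
4 = 113797·13821516 − 784381·2005208
So 4 = (113797)·13821516 + (-784381)·2005208.

4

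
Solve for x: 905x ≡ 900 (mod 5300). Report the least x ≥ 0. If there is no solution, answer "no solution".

First find gcd(905, 5300):
5300 = 5·905 + 775
905 = 1·775 + 130
775 = 5·130 + 125
130 = 1·125 + 5
125 = 25·5 + 0
gcd = 5 and 5 | 900, so solutions exist. Divide through by 5: 181x ≡ 180 (mod 1060).
Now find 181⁻¹ mod 1060:
1060 = 5×181 + 155
181 = 1×155 + 26
155 = 5×26 + 25
26 = 1×25 + 1
25 = 25×1 + 0
Back-substitute:
1 = 26 − 25
1 = −155 + 6·26
1 = 6·181 − 7·155
1 = −7·1060 + 41·181
So 181⁻¹ ≡ 41 (mod 1060).
Then x ≡ 41·180 ≡ 1020 (mod 1060); the smallest non-negative solution is x = 1020.

1020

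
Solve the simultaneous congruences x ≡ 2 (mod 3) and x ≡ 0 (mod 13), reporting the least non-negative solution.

Write x = 2 + 3·k. Then 3·k ≡ 0 − 2 ≡ 11 (mod 13).
Need 3⁻¹ mod 13. Extended Euclid on (13, 3):
13 = 4·3 + 1
3 = 3·1 + 0
Back-substitute:
1 = 13 − 4·3
3⁻¹ ≡ 9 (mod 13), so k ≡ 9·11 ≡ 8 (mod 13).
x = 2 + 3·8 = 26.

26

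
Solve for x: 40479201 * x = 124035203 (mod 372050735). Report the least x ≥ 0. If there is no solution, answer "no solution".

no solution

gcd(40479201, 372050735):
372050735 = 9*40479201 + 7737926
40479201 = 5*7737926 + 1789571
7737926 = 4*1789571 + 579642
1789571 = 3*579642 + 50645
579642 = 11*50645 + 22547
50645 = 2*22547 + 5551
22547 = 4*5551 + 343
5551 = 16*343 + 63
343 = 5*63 + 28
63 = 2*28 + 7
28 = 4*7 + 0
gcd = 7, but 7 ∤ 124035203, so the congruence has no solution.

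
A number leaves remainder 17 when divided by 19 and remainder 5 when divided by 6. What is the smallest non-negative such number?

17

Write x = 17 + 19·k. Then 19·k ≡ 5 − 17 ≡ 0 (mod 6).
Need 19⁻¹ mod 6. Extended Euclid on (6, 1):
6 = 6·1 + 0
19⁻¹ ≡ 1 (mod 6), so k ≡ 1·0 ≡ 0 (mod 6).
x = 17 + 19·0 = 17.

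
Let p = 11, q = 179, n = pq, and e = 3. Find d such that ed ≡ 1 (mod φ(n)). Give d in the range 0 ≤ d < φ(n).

1187

φ(n) = (p−1)(q−1) = 10·178 = 1780.
Need d with 3·d ≡ 1 (mod 1780). Apply the extended Euclidean algorithm:
1780 = 593·3 + 1
3 = 3·1 + 0
Back-substitute:
1 = 1780 − 593·3
So 3·(-593) ≡ 1 (mod 1780), hence d ≡ -593 ≡ 1187 (mod 1780).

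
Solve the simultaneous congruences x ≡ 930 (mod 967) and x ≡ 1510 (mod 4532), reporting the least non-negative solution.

Write x = 930 + 967·k. Then 967·k ≡ 1510 − 930 ≡ 580 (mod 4532).
Need 967⁻¹ mod 4532. Extended Euclid on (4532, 967):
4532 = 4×967 + 664
967 = 1×664 + 303
664 = 2×303 + 58
303 = 5×58 + 13
58 = 4×13 + 6
13 = 2×6 + 1
6 = 6×1 + 0
Back-substitute:
1 = 13 − 2·6
1 = −2·58 + 9·13
1 = 9·303 − 47·58
1 = −47·664 + 103·303
1 = 103·967 − 150·664
1 = −150·4532 + 703·967
967⁻¹ ≡ 703 (mod 4532), so k ≡ 703·580 ≡ 4392 (mod 4532).
x = 930 + 967·4392 = 4247994.

4247994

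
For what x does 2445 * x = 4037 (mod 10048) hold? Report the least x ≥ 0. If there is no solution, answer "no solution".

1177

First find gcd(2445, 10048):
10048 = 4·2445 + 268
2445 = 9·268 + 33
268 = 8·33 + 4
33 = 8·4 + 1
4 = 4·1 + 0
gcd = 1, so a unique solution mod 10048 exists.
Back-substitute for the Bézout coefficients:
1 = 33 − 8·4
1 = −8·268 + 65·33
1 = 65·2445 − 593·268
1 = −593·10048 + 2437·2445
So 2445·(2437) ≡ 1 (mod 10048), giving 2445⁻¹ ≡ 2437.
x ≡ 2445⁻¹·4037 ≡ 2437·4037 ≡ 1177 (mod 10048).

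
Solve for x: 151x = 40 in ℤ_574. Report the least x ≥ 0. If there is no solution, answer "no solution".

First find gcd(151, 574):
574 = 3×151 + 121
151 = 1×121 + 30
121 = 4×30 + 1
30 = 30×1 + 0
gcd = 1, so a unique solution mod 574 exists.
Back-substitute for the Bézout coefficients:
1 = 121 − 4·30
1 = −4·151 + 5·121
1 = 5·574 − 19·151
So 151·(-19) ≡ 1 (mod 574), giving 151⁻¹ ≡ 555.
x ≡ 151⁻¹·40 ≡ 555·40 ≡ 388 (mod 574).

388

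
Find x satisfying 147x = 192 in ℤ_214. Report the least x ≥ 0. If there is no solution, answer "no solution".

176

First find gcd(147, 214):
214 = 1×147 + 67
147 = 2×67 + 13
67 = 5×13 + 2
13 = 6×2 + 1
2 = 2×1 + 0
gcd = 1, so a unique solution mod 214 exists.
Back-substitute for the Bézout coefficients:
1 = 13 − 6·2
1 = −6·67 + 31·13
1 = 31·147 − 68·67
1 = −68·214 + 99·147
So 147·(99) ≡ 1 (mod 214), giving 147⁻¹ ≡ 99.
x ≡ 147⁻¹·192 ≡ 99·192 ≡ 176 (mod 214).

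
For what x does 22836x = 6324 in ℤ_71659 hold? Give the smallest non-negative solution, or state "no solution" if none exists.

36790

First find gcd(22836, 71659):
71659 = 3·22836 + 3151
22836 = 7·3151 + 779
3151 = 4·779 + 35
779 = 22·35 + 9
35 = 3·9 + 8
9 = 1·8 + 1
8 = 8·1 + 0
gcd = 1, so a unique solution mod 71659 exists.
Back-substitute for the Bézout coefficients:
1 = 9 − 8
1 = −35 + 4·9
1 = 4·779 − 89·35
1 = −89·3151 + 360·779
1 = 360·22836 − 2609·3151
1 = −2609·71659 + 8187·22836
So 22836·(8187) ≡ 1 (mod 71659), giving 22836⁻¹ ≡ 8187.
x ≡ 22836⁻¹·6324 ≡ 8187·6324 ≡ 36790 (mod 71659).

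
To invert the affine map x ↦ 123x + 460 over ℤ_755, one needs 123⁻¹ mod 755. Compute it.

577

Extended Euclidean algorithm:
755 = 6*123 + 17
123 = 7*17 + 4
17 = 4*4 + 1
4 = 4*1 + 0
gcd = 1, so the inverse exists. Back-substitute:
1 = 17 − 4·4
1 = −4·123 + 29·17
1 = 29·755 − 178·123
So 123·(-178) ≡ 1 (mod 755), and -178 ≡ 577 (mod 755).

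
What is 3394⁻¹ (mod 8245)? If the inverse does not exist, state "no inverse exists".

gcd(8245, 3394) by repeated division:
8245 = 2×3394 + 1457
3394 = 2×1457 + 480
1457 = 3×480 + 17
480 = 28×17 + 4
17 = 4×4 + 1
4 = 4×1 + 0
gcd = 1, so the inverse exists. Back-substitute:
1 = 17 − 4·4
1 = −4·480 + 113·17
1 = 113·1457 − 343·480
1 = −343·3394 + 799·1457
1 = 799·8245 − 1941·3394
Hence 3394⁻¹ ≡ -1941 ≡ 6304 (mod 8245).

6304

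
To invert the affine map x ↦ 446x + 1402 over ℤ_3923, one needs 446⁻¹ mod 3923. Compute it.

3492

Apply the Euclidean algorithm to 3923 and 446:
3923 = 8·446 + 355
446 = 1·355 + 91
355 = 3·91 + 82
91 = 1·82 + 9
82 = 9·9 + 1
9 = 9·1 + 0
The gcd is 1. Working backward:
1 = 82 − 9·9
1 = −9·91 + 10·82
1 = 10·355 − 39·91
1 = −39·446 + 49·355
1 = 49·3923 − 431·446
Hence 446⁻¹ ≡ -431 ≡ 3492 (mod 3923).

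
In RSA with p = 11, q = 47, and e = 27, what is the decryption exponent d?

443

φ(n) = (p−1)(q−1) = 10·46 = 460.
Need d with 27·d ≡ 1 (mod 460). Apply the extended Euclidean algorithm:
460 = 17·27 + 1
27 = 27·1 + 0
Back-substitute:
1 = 460 − 17·27
So 27·(-17) ≡ 1 (mod 460), hence d ≡ -17 ≡ 443 (mod 460).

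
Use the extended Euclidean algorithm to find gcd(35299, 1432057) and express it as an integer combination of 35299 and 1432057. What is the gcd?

Euclidean algorithm:
1432057 = 40*35299 + 20097
35299 = 1*20097 + 15202
20097 = 1*15202 + 4895
15202 = 3*4895 + 517
4895 = 9*517 + 242
517 = 2*242 + 33
242 = 7*33 + 11
33 = 3*11 + 0
gcd(35299, 1432057) = 11.
Express as a combination:
11 = 242 − 7·33
11 = −7·517 + 15·242
11 = 15·4895 − 142·517
11 = −142·15202 + 441·4895
11 = 441·20097 − 583·15202
11 = −583·35299 + 1024·20097
11 = 1024·1432057 − 41543·35299
So 11 = (1024)·1432057 + (-41543)·35299.

11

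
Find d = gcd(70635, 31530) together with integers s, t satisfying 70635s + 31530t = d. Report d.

Repeated division:
70635 = 2·31530 + 7575
31530 = 4·7575 + 1230
7575 = 6·1230 + 195
1230 = 6·195 + 60
195 = 3·60 + 15
60 = 4·15 + 0
gcd(70635, 31530) = 15.
Express as a combination:
15 = 195 − 3·60
15 = −3·1230 + 19·195
15 = 19·7575 − 117·1230
15 = −117·31530 + 487·7575
15 = 487·70635 − 1091·31530
So 15 = (487)·70635 + (-1091)·31530.

15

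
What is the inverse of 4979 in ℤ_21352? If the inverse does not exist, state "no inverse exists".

Apply the Euclidean algorithm to 21352 and 4979:
21352 = 4*4979 + 1436
4979 = 3*1436 + 671
1436 = 2*671 + 94
671 = 7*94 + 13
94 = 7*13 + 3
13 = 4*3 + 1
3 = 3*1 + 0
Since gcd(4979, 21352) = 1, back-substitute to write 1 as a combination:
1 = 13 − 4·3
1 = −4·94 + 29·13
1 = 29·671 − 207·94
1 = −207·1436 + 443·671
1 = 443·4979 − 1536·1436
1 = −1536·21352 + 6587·4979
So 4979·6587 ≡ 1 (mod 21352).

6587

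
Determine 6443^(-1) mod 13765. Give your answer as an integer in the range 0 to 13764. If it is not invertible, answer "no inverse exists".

7642

gcd(13765, 6443) by repeated division:
13765 = 2×6443 + 879
6443 = 7×879 + 290
879 = 3×290 + 9
290 = 32×9 + 2
9 = 4×2 + 1
2 = 2×1 + 0
Since gcd(6443, 13765) = 1, back-substitute to write 1 as a combination:
1 = 9 − 4·2
1 = −4·290 + 129·9
1 = 129·879 − 391·290
1 = −391·6443 + 2866·879
1 = 2866·13765 − 6123·6443
So 6443·(-6123) ≡ 1 (mod 13765), and -6123 ≡ 7642 (mod 13765).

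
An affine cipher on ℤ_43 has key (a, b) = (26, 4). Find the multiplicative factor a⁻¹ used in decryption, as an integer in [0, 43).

Run Euclid on (43, 26):
43 = 1*26 + 17
26 = 1*17 + 9
17 = 1*9 + 8
9 = 1*8 + 1
8 = 8*1 + 0
The gcd is 1. Working backward:
1 = 9 − 8
1 = −17 + 2·9
1 = 2·26 − 3·17
1 = −3·43 + 5·26
So 26·5 ≡ 1 (mod 43).

5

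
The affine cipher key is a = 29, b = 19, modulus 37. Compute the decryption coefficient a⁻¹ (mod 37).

Apply the Euclidean algorithm to 37 and 29:
37 = 1*29 + 8
29 = 3*8 + 5
8 = 1*5 + 3
5 = 1*3 + 2
3 = 1*2 + 1
2 = 2*1 + 0
Since gcd(29, 37) = 1, back-substitute to write 1 as a combination:
1 = 3 − 2
1 = −5 + 2·3
1 = 2·8 − 3·5
1 = −3·29 + 11·8
1 = 11·37 − 14·29
So 29·(-14) ≡ 1 (mod 37), and -14 ≡ 23 (mod 37).

23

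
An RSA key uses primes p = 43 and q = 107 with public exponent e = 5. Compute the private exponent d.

1781

φ(n) = (p−1)(q−1) = 42·106 = 4452.
Need d with 5·d ≡ 1 (mod 4452). Apply the extended Euclidean algorithm:
4452 = 890·5 + 2
5 = 2·2 + 1
2 = 2·1 + 0
Back-substitute:
1 = 5 − 2·2
1 = −2·4452 + 1781·5
So 5·1781 ≡ 1 (mod 4452), hence d = 1781.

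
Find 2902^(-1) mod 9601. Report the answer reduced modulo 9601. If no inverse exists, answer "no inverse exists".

gcd(9601, 2902) by repeated division:
9601 = 3×2902 + 895
2902 = 3×895 + 217
895 = 4×217 + 27
217 = 8×27 + 1
27 = 27×1 + 0
gcd = 1, so the inverse exists. Back-substitute:
1 = 217 − 8·27
1 = −8·895 + 33·217
1 = 33·2902 − 107·895
1 = −107·9601 + 354·2902
So 2902·354 ≡ 1 (mod 9601).

354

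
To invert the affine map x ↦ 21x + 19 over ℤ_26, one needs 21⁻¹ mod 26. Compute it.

Apply the Euclidean algorithm to 26 and 21:
26 = 1×21 + 5
21 = 4×5 + 1
5 = 5×1 + 0
The gcd is 1. Working backward:
1 = 21 − 4·5
1 = −4·26 + 5·21
So 21·5 ≡ 1 (mod 26).

5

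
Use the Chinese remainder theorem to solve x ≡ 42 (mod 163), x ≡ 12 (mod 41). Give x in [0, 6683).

Write x = 42 + 163·k. Then 163·k ≡ 12 − 42 ≡ 11 (mod 41).
Need 163⁻¹ mod 41. Extended Euclid on (41, 40):
41 = 1·40 + 1
40 = 40·1 + 0
Back-substitute:
1 = 41 − 40
163⁻¹ ≡ 40 (mod 41), so k ≡ 40·11 ≡ 30 (mod 41).
x = 42 + 163·30 = 4932.

4932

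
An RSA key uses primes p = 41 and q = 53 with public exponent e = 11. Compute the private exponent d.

φ(n) = (p−1)(q−1) = 40·52 = 2080.
Need d with 11·d ≡ 1 (mod 2080). Apply the extended Euclidean algorithm:
2080 = 189·11 + 1
11 = 11·1 + 0
Back-substitute:
1 = 2080 − 189·11
So 11·(-189) ≡ 1 (mod 2080), hence d ≡ -189 ≡ 1891 (mod 2080).

1891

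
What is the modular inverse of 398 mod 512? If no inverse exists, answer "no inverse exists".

Euclidean algorithm on 512, 398:
512 = 1·398 + 114
398 = 3·114 + 56
114 = 2·56 + 2
56 = 28·2 + 0
gcd(398, 512) = 2 ≠ 1, so 398 has no multiplicative inverse modulo 512.

no inverse exists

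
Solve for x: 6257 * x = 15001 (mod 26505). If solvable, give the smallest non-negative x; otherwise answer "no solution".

First find gcd(6257, 26505):
26505 = 4×6257 + 1477
6257 = 4×1477 + 349
1477 = 4×349 + 81
349 = 4×81 + 25
81 = 3×25 + 6
25 = 4×6 + 1
6 = 6×1 + 0
gcd = 1, so a unique solution mod 26505 exists.
Back-substitute for the Bézout coefficients:
1 = 25 − 4·6
1 = −4·81 + 13·25
1 = 13·349 − 56·81
1 = −56·1477 + 237·349
1 = 237·6257 − 1004·1477
1 = −1004·26505 + 4253·6257
So 6257·(4253) ≡ 1 (mod 26505), giving 6257⁻¹ ≡ 4253.
x ≡ 6257⁻¹·15001 ≡ 4253·15001 ≡ 1718 (mod 26505).

1718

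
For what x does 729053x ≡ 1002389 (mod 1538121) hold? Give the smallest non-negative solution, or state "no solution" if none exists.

no solution

gcd(729053, 1538121):
1538121 = 2·729053 + 80015
729053 = 9·80015 + 8918
80015 = 8·8918 + 8671
8918 = 1·8671 + 247
8671 = 35·247 + 26
247 = 9·26 + 13
26 = 2·13 + 0
gcd = 13, but 13 ∤ 1002389, so the congruence has no solution.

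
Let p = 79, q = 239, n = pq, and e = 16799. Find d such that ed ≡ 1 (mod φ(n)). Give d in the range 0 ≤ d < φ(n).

φ(n) = (p−1)(q−1) = 78·238 = 18564.
Need d with 16799·d ≡ 1 (mod 18564). Apply the extended Euclidean algorithm:
18564 = 1×16799 + 1765
16799 = 9×1765 + 914
1765 = 1×914 + 851
914 = 1×851 + 63
851 = 13×63 + 32
63 = 1×32 + 31
32 = 1×31 + 1
31 = 31×1 + 0
Back-substitute:
1 = 32 − 31
1 = −63 + 2·32
1 = 2·851 − 27·63
1 = −27·914 + 29·851
1 = 29·1765 − 56·914
1 = −56·16799 + 533·1765
1 = 533·18564 − 589·16799
So 16799·(-589) ≡ 1 (mod 18564), hence d ≡ -589 ≡ 17975 (mod 18564).

17975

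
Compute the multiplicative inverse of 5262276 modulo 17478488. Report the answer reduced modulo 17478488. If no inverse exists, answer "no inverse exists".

no inverse exists

Compute gcd(5262276, 17478488):
17478488 = 3*5262276 + 1691660
5262276 = 3*1691660 + 187296
1691660 = 9*187296 + 5996
187296 = 31*5996 + 1420
5996 = 4*1420 + 316
1420 = 4*316 + 156
316 = 2*156 + 4
156 = 39*4 + 0
The gcd is 4, not 1, hence no inverse exists.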